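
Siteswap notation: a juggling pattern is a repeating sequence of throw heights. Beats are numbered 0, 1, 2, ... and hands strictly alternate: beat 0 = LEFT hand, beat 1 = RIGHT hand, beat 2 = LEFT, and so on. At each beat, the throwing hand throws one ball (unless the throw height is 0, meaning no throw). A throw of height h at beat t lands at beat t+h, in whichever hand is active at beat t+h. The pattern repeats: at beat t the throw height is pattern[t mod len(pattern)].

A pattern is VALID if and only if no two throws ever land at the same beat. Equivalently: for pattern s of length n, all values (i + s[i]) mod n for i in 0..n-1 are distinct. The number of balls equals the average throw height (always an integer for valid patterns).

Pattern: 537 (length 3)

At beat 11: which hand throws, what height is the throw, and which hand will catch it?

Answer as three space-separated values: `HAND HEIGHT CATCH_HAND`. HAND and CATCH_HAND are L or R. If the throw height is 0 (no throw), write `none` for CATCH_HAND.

Beat 11: 11 mod 2 = 1, so hand = R
Throw height = pattern[11 mod 3] = pattern[2] = 7
Lands at beat 11+7=18, 18 mod 2 = 0, so catch hand = L

Answer: R 7 L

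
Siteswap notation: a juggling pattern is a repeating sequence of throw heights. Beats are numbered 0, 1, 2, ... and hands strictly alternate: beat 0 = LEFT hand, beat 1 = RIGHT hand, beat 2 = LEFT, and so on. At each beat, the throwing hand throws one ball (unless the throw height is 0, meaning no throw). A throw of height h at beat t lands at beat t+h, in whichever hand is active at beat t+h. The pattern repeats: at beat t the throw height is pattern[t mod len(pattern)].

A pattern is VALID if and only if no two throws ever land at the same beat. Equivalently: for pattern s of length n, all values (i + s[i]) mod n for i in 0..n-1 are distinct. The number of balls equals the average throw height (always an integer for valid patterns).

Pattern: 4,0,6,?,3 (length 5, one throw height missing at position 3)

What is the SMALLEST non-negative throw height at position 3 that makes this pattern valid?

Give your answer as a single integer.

Answer: 2

Derivation:
i=0: (0 + 4) mod 5 = 4
i=1: (1 + 0) mod 5 = 1
i=2: (2 + 6) mod 5 = 3
i=3: s[i]=? (unknown)
i=4: (4 + 3) mod 5 = 2
Known residues: [1, 2, 3, 4]; need a permutation of 0..4, so missing residue r = 0
Need (3 + s) mod 5 = 0; smallest s = (0 - 3) mod 5 = 2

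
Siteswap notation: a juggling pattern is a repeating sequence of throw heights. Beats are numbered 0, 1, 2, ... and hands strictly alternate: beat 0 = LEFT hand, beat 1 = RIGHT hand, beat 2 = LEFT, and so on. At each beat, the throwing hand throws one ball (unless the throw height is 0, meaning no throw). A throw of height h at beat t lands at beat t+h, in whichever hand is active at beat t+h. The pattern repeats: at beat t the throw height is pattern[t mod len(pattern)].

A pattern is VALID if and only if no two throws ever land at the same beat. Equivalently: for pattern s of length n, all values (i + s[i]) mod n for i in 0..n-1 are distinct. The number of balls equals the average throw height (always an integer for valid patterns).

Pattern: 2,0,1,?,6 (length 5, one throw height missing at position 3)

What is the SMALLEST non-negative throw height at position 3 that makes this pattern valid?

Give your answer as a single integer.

i=0: (0 + 2) mod 5 = 2
i=1: (1 + 0) mod 5 = 1
i=2: (2 + 1) mod 5 = 3
i=3: s[i]=? (unknown)
i=4: (4 + 6) mod 5 = 0
Known residues: [0, 1, 2, 3]; need a permutation of 0..4, so missing residue r = 4
Need (3 + s) mod 5 = 4; smallest s = (4 - 3) mod 5 = 1

Answer: 1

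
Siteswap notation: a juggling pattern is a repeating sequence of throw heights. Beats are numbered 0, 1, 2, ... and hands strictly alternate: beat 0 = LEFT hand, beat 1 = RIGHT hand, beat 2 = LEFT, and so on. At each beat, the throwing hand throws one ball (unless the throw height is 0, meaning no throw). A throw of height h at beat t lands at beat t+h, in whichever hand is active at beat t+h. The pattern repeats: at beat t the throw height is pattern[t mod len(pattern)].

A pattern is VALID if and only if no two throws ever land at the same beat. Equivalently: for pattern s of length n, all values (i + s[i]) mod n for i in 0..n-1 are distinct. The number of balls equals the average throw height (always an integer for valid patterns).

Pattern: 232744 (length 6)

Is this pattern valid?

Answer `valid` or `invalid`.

i=0: (i + s[i]) mod n = (0 + 2) mod 6 = 2
i=1: (i + s[i]) mod n = (1 + 3) mod 6 = 4
i=2: (i + s[i]) mod n = (2 + 2) mod 6 = 4
i=3: (i + s[i]) mod n = (3 + 7) mod 6 = 4
i=4: (i + s[i]) mod n = (4 + 4) mod 6 = 2
i=5: (i + s[i]) mod n = (5 + 4) mod 6 = 3
Residues: [2, 4, 4, 4, 2, 3], distinct: False

Answer: invalid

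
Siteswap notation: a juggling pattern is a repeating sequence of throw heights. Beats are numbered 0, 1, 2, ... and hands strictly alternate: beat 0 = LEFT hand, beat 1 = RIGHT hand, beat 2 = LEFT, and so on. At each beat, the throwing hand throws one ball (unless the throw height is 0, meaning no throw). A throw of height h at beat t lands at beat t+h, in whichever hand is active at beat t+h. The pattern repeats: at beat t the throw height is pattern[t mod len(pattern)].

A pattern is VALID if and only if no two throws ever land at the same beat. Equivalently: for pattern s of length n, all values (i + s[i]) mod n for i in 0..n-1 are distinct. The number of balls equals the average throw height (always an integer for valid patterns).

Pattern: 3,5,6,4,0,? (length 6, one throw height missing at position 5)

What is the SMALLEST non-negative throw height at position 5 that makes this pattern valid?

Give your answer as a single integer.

Answer: 0

Derivation:
i=0: (0 + 3) mod 6 = 3
i=1: (1 + 5) mod 6 = 0
i=2: (2 + 6) mod 6 = 2
i=3: (3 + 4) mod 6 = 1
i=4: (4 + 0) mod 6 = 4
i=5: s[i]=? (unknown)
Known residues: [0, 1, 2, 3, 4]; need a permutation of 0..5, so missing residue r = 5
Need (5 + s) mod 6 = 5; smallest s = (5 - 5) mod 6 = 0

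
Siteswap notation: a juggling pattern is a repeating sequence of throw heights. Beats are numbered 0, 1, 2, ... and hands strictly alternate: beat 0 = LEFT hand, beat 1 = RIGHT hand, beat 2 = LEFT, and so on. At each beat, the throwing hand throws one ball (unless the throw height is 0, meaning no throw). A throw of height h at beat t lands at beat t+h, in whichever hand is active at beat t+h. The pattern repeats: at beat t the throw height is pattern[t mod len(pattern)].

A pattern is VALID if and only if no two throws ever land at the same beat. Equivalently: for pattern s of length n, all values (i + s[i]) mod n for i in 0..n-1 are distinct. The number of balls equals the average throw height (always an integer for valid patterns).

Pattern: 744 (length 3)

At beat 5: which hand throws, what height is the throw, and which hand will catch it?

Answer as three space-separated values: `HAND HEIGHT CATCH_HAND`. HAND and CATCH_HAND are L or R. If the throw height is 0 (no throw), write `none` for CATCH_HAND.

Beat 5: 5 mod 2 = 1, so hand = R
Throw height = pattern[5 mod 3] = pattern[2] = 4
Lands at beat 5+4=9, 9 mod 2 = 1, so catch hand = R

Answer: R 4 R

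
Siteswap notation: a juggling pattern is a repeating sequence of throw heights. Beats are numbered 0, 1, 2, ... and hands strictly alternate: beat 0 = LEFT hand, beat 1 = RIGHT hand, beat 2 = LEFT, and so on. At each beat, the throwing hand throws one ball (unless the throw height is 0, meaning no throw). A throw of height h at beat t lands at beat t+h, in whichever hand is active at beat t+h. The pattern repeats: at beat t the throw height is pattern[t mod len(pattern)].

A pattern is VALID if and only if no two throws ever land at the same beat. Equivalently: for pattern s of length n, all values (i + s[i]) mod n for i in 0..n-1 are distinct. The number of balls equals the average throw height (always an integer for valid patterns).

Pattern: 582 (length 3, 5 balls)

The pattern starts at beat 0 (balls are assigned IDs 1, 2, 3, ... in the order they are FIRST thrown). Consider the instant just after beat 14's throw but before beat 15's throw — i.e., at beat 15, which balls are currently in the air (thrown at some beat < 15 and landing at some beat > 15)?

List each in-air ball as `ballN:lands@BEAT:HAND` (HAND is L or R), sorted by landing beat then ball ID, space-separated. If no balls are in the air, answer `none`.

Answer: ball2:lands@16:L ball3:lands@17:R ball4:lands@18:L ball5:lands@21:R

Derivation:
Beat 0 (L): throw ball1 h=5 -> lands@5:R; in-air after throw: [b1@5:R]
Beat 1 (R): throw ball2 h=8 -> lands@9:R; in-air after throw: [b1@5:R b2@9:R]
Beat 2 (L): throw ball3 h=2 -> lands@4:L; in-air after throw: [b3@4:L b1@5:R b2@9:R]
Beat 3 (R): throw ball4 h=5 -> lands@8:L; in-air after throw: [b3@4:L b1@5:R b4@8:L b2@9:R]
Beat 4 (L): throw ball3 h=8 -> lands@12:L; in-air after throw: [b1@5:R b4@8:L b2@9:R b3@12:L]
Beat 5 (R): throw ball1 h=2 -> lands@7:R; in-air after throw: [b1@7:R b4@8:L b2@9:R b3@12:L]
Beat 6 (L): throw ball5 h=5 -> lands@11:R; in-air after throw: [b1@7:R b4@8:L b2@9:R b5@11:R b3@12:L]
Beat 7 (R): throw ball1 h=8 -> lands@15:R; in-air after throw: [b4@8:L b2@9:R b5@11:R b3@12:L b1@15:R]
Beat 8 (L): throw ball4 h=2 -> lands@10:L; in-air after throw: [b2@9:R b4@10:L b5@11:R b3@12:L b1@15:R]
Beat 9 (R): throw ball2 h=5 -> lands@14:L; in-air after throw: [b4@10:L b5@11:R b3@12:L b2@14:L b1@15:R]
Beat 10 (L): throw ball4 h=8 -> lands@18:L; in-air after throw: [b5@11:R b3@12:L b2@14:L b1@15:R b4@18:L]
Beat 11 (R): throw ball5 h=2 -> lands@13:R; in-air after throw: [b3@12:L b5@13:R b2@14:L b1@15:R b4@18:L]
Beat 12 (L): throw ball3 h=5 -> lands@17:R; in-air after throw: [b5@13:R b2@14:L b1@15:R b3@17:R b4@18:L]
Beat 13 (R): throw ball5 h=8 -> lands@21:R; in-air after throw: [b2@14:L b1@15:R b3@17:R b4@18:L b5@21:R]
Beat 14 (L): throw ball2 h=2 -> lands@16:L; in-air after throw: [b1@15:R b2@16:L b3@17:R b4@18:L b5@21:R]
Beat 15 (R): throw ball1 h=5 -> lands@20:L; in-air after throw: [b2@16:L b3@17:R b4@18:L b1@20:L b5@21:R]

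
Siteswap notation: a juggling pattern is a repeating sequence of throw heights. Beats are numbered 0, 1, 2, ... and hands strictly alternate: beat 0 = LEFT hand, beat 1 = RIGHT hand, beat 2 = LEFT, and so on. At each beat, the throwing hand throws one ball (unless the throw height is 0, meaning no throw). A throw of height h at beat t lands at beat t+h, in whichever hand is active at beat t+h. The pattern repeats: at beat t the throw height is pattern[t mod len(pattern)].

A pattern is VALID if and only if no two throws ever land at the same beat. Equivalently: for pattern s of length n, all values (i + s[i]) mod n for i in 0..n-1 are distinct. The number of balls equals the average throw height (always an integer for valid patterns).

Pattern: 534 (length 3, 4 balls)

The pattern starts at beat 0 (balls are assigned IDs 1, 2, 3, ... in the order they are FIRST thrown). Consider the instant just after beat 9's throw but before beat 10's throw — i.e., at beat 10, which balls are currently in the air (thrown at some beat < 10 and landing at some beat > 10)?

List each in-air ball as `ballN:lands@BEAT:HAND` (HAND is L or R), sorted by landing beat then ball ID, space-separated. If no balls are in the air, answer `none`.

Answer: ball3:lands@11:R ball4:lands@12:L ball1:lands@14:L

Derivation:
Beat 0 (L): throw ball1 h=5 -> lands@5:R; in-air after throw: [b1@5:R]
Beat 1 (R): throw ball2 h=3 -> lands@4:L; in-air after throw: [b2@4:L b1@5:R]
Beat 2 (L): throw ball3 h=4 -> lands@6:L; in-air after throw: [b2@4:L b1@5:R b3@6:L]
Beat 3 (R): throw ball4 h=5 -> lands@8:L; in-air after throw: [b2@4:L b1@5:R b3@6:L b4@8:L]
Beat 4 (L): throw ball2 h=3 -> lands@7:R; in-air after throw: [b1@5:R b3@6:L b2@7:R b4@8:L]
Beat 5 (R): throw ball1 h=4 -> lands@9:R; in-air after throw: [b3@6:L b2@7:R b4@8:L b1@9:R]
Beat 6 (L): throw ball3 h=5 -> lands@11:R; in-air after throw: [b2@7:R b4@8:L b1@9:R b3@11:R]
Beat 7 (R): throw ball2 h=3 -> lands@10:L; in-air after throw: [b4@8:L b1@9:R b2@10:L b3@11:R]
Beat 8 (L): throw ball4 h=4 -> lands@12:L; in-air after throw: [b1@9:R b2@10:L b3@11:R b4@12:L]
Beat 9 (R): throw ball1 h=5 -> lands@14:L; in-air after throw: [b2@10:L b3@11:R b4@12:L b1@14:L]
Beat 10 (L): throw ball2 h=3 -> lands@13:R; in-air after throw: [b3@11:R b4@12:L b2@13:R b1@14:L]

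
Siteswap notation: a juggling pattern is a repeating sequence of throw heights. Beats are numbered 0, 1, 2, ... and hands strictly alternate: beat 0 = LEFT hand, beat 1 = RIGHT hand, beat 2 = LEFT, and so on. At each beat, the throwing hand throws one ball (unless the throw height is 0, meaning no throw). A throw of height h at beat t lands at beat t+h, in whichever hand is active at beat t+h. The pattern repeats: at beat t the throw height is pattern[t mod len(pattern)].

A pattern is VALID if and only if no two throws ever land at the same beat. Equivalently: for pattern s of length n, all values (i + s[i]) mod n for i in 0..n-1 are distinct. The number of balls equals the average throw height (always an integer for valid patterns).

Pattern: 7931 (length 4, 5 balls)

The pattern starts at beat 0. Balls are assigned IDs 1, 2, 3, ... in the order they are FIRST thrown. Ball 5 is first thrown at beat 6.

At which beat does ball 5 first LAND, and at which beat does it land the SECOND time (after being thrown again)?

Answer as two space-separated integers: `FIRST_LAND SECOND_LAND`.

Answer: 9 18

Derivation:
Beat 0 (L): throw ball1 h=7 -> lands@7:R; in-air after throw: [b1@7:R]
Beat 1 (R): throw ball2 h=9 -> lands@10:L; in-air after throw: [b1@7:R b2@10:L]
Beat 2 (L): throw ball3 h=3 -> lands@5:R; in-air after throw: [b3@5:R b1@7:R b2@10:L]
Beat 3 (R): throw ball4 h=1 -> lands@4:L; in-air after throw: [b4@4:L b3@5:R b1@7:R b2@10:L]
Beat 4 (L): throw ball4 h=7 -> lands@11:R; in-air after throw: [b3@5:R b1@7:R b2@10:L b4@11:R]
Beat 5 (R): throw ball3 h=9 -> lands@14:L; in-air after throw: [b1@7:R b2@10:L b4@11:R b3@14:L]
Beat 6 (L): throw ball5 h=3 -> lands@9:R; in-air after throw: [b1@7:R b5@9:R b2@10:L b4@11:R b3@14:L]
Beat 7 (R): throw ball1 h=1 -> lands@8:L; in-air after throw: [b1@8:L b5@9:R b2@10:L b4@11:R b3@14:L]
Beat 8 (L): throw ball1 h=7 -> lands@15:R; in-air after throw: [b5@9:R b2@10:L b4@11:R b3@14:L b1@15:R]
Beat 9 (R): throw ball5 h=9 -> lands@18:L; in-air after throw: [b2@10:L b4@11:R b3@14:L b1@15:R b5@18:L]
Beat 10 (L): throw ball2 h=3 -> lands@13:R; in-air after throw: [b4@11:R b2@13:R b3@14:L b1@15:R b5@18:L]
Beat 11 (R): throw ball4 h=1 -> lands@12:L; in-air after throw: [b4@12:L b2@13:R b3@14:L b1@15:R b5@18:L]
Beat 12 (L): throw ball4 h=7 -> lands@19:R; in-air after throw: [b2@13:R b3@14:L b1@15:R b5@18:L b4@19:R]
Beat 13 (R): throw ball2 h=9 -> lands@22:L; in-air after throw: [b3@14:L b1@15:R b5@18:L b4@19:R b2@22:L]
Ball 5: thrown@6 h=3 -> first land @9; rethrown@9 h=9 -> second land @18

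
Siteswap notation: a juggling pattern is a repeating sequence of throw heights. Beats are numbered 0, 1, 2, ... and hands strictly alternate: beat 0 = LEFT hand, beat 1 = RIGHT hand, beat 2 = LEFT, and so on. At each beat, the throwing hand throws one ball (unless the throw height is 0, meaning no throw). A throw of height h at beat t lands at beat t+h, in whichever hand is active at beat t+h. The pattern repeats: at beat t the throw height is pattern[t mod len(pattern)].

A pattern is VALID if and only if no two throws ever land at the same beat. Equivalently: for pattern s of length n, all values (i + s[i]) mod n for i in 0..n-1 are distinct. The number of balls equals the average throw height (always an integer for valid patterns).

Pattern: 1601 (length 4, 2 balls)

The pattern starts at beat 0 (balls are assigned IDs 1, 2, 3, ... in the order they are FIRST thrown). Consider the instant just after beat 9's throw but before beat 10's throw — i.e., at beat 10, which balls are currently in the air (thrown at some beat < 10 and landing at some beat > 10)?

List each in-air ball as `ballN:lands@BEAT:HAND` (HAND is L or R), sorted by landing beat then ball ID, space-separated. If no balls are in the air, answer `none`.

Beat 0 (L): throw ball1 h=1 -> lands@1:R; in-air after throw: [b1@1:R]
Beat 1 (R): throw ball1 h=6 -> lands@7:R; in-air after throw: [b1@7:R]
Beat 3 (R): throw ball2 h=1 -> lands@4:L; in-air after throw: [b2@4:L b1@7:R]
Beat 4 (L): throw ball2 h=1 -> lands@5:R; in-air after throw: [b2@5:R b1@7:R]
Beat 5 (R): throw ball2 h=6 -> lands@11:R; in-air after throw: [b1@7:R b2@11:R]
Beat 7 (R): throw ball1 h=1 -> lands@8:L; in-air after throw: [b1@8:L b2@11:R]
Beat 8 (L): throw ball1 h=1 -> lands@9:R; in-air after throw: [b1@9:R b2@11:R]
Beat 9 (R): throw ball1 h=6 -> lands@15:R; in-air after throw: [b2@11:R b1@15:R]

Answer: ball2:lands@11:R ball1:lands@15:R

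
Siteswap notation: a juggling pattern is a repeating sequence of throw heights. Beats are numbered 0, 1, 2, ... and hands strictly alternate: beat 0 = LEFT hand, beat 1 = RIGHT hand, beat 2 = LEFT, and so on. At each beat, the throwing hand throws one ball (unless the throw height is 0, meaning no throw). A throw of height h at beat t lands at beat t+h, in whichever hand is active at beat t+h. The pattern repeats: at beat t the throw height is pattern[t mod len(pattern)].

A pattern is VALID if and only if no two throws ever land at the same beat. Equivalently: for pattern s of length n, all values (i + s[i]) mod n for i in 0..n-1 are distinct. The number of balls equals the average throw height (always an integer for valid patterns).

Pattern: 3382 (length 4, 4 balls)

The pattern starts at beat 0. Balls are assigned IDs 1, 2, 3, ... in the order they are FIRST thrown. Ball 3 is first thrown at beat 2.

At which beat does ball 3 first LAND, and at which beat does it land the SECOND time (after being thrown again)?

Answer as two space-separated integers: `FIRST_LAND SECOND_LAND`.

Answer: 10 18

Derivation:
Beat 0 (L): throw ball1 h=3 -> lands@3:R; in-air after throw: [b1@3:R]
Beat 1 (R): throw ball2 h=3 -> lands@4:L; in-air after throw: [b1@3:R b2@4:L]
Beat 2 (L): throw ball3 h=8 -> lands@10:L; in-air after throw: [b1@3:R b2@4:L b3@10:L]
Beat 3 (R): throw ball1 h=2 -> lands@5:R; in-air after throw: [b2@4:L b1@5:R b3@10:L]
Beat 4 (L): throw ball2 h=3 -> lands@7:R; in-air after throw: [b1@5:R b2@7:R b3@10:L]
Beat 5 (R): throw ball1 h=3 -> lands@8:L; in-air after throw: [b2@7:R b1@8:L b3@10:L]
Beat 6 (L): throw ball4 h=8 -> lands@14:L; in-air after throw: [b2@7:R b1@8:L b3@10:L b4@14:L]
Beat 7 (R): throw ball2 h=2 -> lands@9:R; in-air after throw: [b1@8:L b2@9:R b3@10:L b4@14:L]
Beat 8 (L): throw ball1 h=3 -> lands@11:R; in-air after throw: [b2@9:R b3@10:L b1@11:R b4@14:L]
Beat 9 (R): throw ball2 h=3 -> lands@12:L; in-air after throw: [b3@10:L b1@11:R b2@12:L b4@14:L]
Beat 10 (L): throw ball3 h=8 -> lands@18:L; in-air after throw: [b1@11:R b2@12:L b4@14:L b3@18:L]
Beat 11 (R): throw ball1 h=2 -> lands@13:R; in-air after throw: [b2@12:L b1@13:R b4@14:L b3@18:L]
Beat 12 (L): throw ball2 h=3 -> lands@15:R; in-air after throw: [b1@13:R b4@14:L b2@15:R b3@18:L]
Beat 13 (R): throw ball1 h=3 -> lands@16:L; in-air after throw: [b4@14:L b2@15:R b1@16:L b3@18:L]
Beat 14 (L): throw ball4 h=8 -> lands@22:L; in-air after throw: [b2@15:R b1@16:L b3@18:L b4@22:L]
Beat 15 (R): throw ball2 h=2 -> lands@17:R; in-air after throw: [b1@16:L b2@17:R b3@18:L b4@22:L]
Beat 16 (L): throw ball1 h=3 -> lands@19:R; in-air after throw: [b2@17:R b3@18:L b1@19:R b4@22:L]
Beat 17 (R): throw ball2 h=3 -> lands@20:L; in-air after throw: [b3@18:L b1@19:R b2@20:L b4@22:L]
Beat 18 (L): throw ball3 h=8 -> lands@26:L; in-air after throw: [b1@19:R b2@20:L b4@22:L b3@26:L]
Ball 3: thrown@2 h=8 -> first land @10; rethrown@10 h=8 -> second land @18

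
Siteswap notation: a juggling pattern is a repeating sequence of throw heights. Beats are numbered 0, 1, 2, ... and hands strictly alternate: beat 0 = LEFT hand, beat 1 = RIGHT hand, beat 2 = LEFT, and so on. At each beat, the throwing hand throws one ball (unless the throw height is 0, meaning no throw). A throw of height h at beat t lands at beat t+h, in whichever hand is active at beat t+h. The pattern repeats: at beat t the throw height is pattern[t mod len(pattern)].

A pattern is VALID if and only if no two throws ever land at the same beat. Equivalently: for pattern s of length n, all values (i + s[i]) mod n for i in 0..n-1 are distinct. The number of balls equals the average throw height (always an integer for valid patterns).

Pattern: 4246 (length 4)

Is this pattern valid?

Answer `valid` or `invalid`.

i=0: (i + s[i]) mod n = (0 + 4) mod 4 = 0
i=1: (i + s[i]) mod n = (1 + 2) mod 4 = 3
i=2: (i + s[i]) mod n = (2 + 4) mod 4 = 2
i=3: (i + s[i]) mod n = (3 + 6) mod 4 = 1
Residues: [0, 3, 2, 1], distinct: True

Answer: valid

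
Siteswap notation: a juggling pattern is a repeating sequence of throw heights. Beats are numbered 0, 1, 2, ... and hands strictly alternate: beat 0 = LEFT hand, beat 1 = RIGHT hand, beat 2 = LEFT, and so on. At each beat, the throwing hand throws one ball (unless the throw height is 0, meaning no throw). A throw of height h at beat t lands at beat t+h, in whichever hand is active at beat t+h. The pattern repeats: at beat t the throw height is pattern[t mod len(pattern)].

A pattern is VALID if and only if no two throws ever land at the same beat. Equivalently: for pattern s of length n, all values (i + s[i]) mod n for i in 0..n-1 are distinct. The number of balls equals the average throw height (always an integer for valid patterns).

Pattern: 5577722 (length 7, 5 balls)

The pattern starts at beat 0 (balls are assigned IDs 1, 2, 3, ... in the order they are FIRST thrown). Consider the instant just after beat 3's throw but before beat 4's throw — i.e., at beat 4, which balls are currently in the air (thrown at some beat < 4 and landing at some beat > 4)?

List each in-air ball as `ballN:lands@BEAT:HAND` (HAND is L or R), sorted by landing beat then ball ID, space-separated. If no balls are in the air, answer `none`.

Answer: ball1:lands@5:R ball2:lands@6:L ball3:lands@9:R ball4:lands@10:L

Derivation:
Beat 0 (L): throw ball1 h=5 -> lands@5:R; in-air after throw: [b1@5:R]
Beat 1 (R): throw ball2 h=5 -> lands@6:L; in-air after throw: [b1@5:R b2@6:L]
Beat 2 (L): throw ball3 h=7 -> lands@9:R; in-air after throw: [b1@5:R b2@6:L b3@9:R]
Beat 3 (R): throw ball4 h=7 -> lands@10:L; in-air after throw: [b1@5:R b2@6:L b3@9:R b4@10:L]
Beat 4 (L): throw ball5 h=7 -> lands@11:R; in-air after throw: [b1@5:R b2@6:L b3@9:R b4@10:L b5@11:R]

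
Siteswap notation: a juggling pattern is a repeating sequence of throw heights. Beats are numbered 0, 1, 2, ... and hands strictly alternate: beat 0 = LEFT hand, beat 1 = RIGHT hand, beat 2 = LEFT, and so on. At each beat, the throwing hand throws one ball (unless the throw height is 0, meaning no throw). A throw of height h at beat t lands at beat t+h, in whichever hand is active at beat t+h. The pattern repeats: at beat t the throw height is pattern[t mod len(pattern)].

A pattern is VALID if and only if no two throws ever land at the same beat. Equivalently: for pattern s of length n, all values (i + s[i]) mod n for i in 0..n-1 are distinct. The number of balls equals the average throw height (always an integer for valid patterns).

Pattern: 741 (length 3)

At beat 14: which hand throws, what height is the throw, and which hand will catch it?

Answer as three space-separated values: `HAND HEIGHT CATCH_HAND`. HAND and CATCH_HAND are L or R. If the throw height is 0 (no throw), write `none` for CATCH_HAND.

Answer: L 1 R

Derivation:
Beat 14: 14 mod 2 = 0, so hand = L
Throw height = pattern[14 mod 3] = pattern[2] = 1
Lands at beat 14+1=15, 15 mod 2 = 1, so catch hand = R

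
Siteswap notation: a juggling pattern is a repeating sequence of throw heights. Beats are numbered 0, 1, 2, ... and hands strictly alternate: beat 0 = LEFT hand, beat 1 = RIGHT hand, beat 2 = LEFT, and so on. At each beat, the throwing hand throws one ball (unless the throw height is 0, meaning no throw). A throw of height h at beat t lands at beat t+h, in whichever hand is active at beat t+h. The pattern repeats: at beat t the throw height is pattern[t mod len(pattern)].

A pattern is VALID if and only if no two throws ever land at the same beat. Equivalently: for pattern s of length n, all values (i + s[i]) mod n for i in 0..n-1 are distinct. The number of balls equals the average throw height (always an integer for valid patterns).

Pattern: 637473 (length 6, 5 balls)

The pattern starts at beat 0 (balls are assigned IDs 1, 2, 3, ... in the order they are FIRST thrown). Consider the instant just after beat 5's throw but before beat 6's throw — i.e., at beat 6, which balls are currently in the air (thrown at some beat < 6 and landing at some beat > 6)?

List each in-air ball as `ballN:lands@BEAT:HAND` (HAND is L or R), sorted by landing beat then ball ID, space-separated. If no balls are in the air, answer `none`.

Answer: ball4:lands@7:R ball5:lands@8:L ball3:lands@9:R ball2:lands@11:R

Derivation:
Beat 0 (L): throw ball1 h=6 -> lands@6:L; in-air after throw: [b1@6:L]
Beat 1 (R): throw ball2 h=3 -> lands@4:L; in-air after throw: [b2@4:L b1@6:L]
Beat 2 (L): throw ball3 h=7 -> lands@9:R; in-air after throw: [b2@4:L b1@6:L b3@9:R]
Beat 3 (R): throw ball4 h=4 -> lands@7:R; in-air after throw: [b2@4:L b1@6:L b4@7:R b3@9:R]
Beat 4 (L): throw ball2 h=7 -> lands@11:R; in-air after throw: [b1@6:L b4@7:R b3@9:R b2@11:R]
Beat 5 (R): throw ball5 h=3 -> lands@8:L; in-air after throw: [b1@6:L b4@7:R b5@8:L b3@9:R b2@11:R]
Beat 6 (L): throw ball1 h=6 -> lands@12:L; in-air after throw: [b4@7:R b5@8:L b3@9:R b2@11:R b1@12:L]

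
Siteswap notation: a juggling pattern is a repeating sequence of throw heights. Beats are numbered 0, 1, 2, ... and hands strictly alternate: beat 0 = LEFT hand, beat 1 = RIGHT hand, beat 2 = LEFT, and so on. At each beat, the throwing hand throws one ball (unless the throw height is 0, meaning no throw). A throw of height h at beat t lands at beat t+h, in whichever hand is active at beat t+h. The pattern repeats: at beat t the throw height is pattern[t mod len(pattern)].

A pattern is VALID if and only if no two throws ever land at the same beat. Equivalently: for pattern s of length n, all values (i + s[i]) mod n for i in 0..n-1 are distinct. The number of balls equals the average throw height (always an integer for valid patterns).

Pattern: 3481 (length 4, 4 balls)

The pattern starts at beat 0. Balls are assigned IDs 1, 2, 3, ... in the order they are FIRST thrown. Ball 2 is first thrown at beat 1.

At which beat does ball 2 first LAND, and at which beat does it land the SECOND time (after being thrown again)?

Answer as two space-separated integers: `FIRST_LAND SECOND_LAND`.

Answer: 5 9

Derivation:
Beat 0 (L): throw ball1 h=3 -> lands@3:R; in-air after throw: [b1@3:R]
Beat 1 (R): throw ball2 h=4 -> lands@5:R; in-air after throw: [b1@3:R b2@5:R]
Beat 2 (L): throw ball3 h=8 -> lands@10:L; in-air after throw: [b1@3:R b2@5:R b3@10:L]
Beat 3 (R): throw ball1 h=1 -> lands@4:L; in-air after throw: [b1@4:L b2@5:R b3@10:L]
Beat 4 (L): throw ball1 h=3 -> lands@7:R; in-air after throw: [b2@5:R b1@7:R b3@10:L]
Beat 5 (R): throw ball2 h=4 -> lands@9:R; in-air after throw: [b1@7:R b2@9:R b3@10:L]
Beat 6 (L): throw ball4 h=8 -> lands@14:L; in-air after throw: [b1@7:R b2@9:R b3@10:L b4@14:L]
Beat 7 (R): throw ball1 h=1 -> lands@8:L; in-air after throw: [b1@8:L b2@9:R b3@10:L b4@14:L]
Beat 8 (L): throw ball1 h=3 -> lands@11:R; in-air after throw: [b2@9:R b3@10:L b1@11:R b4@14:L]
Beat 9 (R): throw ball2 h=4 -> lands@13:R; in-air after throw: [b3@10:L b1@11:R b2@13:R b4@14:L]
Ball 2: thrown@1 h=4 -> first land @5; rethrown@5 h=4 -> second land @9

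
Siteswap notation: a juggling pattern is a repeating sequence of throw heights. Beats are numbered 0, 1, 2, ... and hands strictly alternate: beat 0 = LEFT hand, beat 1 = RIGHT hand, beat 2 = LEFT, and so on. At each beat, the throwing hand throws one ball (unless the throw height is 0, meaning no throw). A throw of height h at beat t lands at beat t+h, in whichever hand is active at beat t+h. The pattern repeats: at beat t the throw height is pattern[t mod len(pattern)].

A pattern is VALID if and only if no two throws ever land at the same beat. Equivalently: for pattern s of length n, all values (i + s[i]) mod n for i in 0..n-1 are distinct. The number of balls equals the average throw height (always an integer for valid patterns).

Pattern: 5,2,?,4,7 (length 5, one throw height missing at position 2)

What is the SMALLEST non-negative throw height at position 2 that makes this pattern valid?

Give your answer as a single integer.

i=0: (0 + 5) mod 5 = 0
i=1: (1 + 2) mod 5 = 3
i=2: s[i]=? (unknown)
i=3: (3 + 4) mod 5 = 2
i=4: (4 + 7) mod 5 = 1
Known residues: [0, 1, 2, 3]; need a permutation of 0..4, so missing residue r = 4
Need (2 + s) mod 5 = 4; smallest s = (4 - 2) mod 5 = 2

Answer: 2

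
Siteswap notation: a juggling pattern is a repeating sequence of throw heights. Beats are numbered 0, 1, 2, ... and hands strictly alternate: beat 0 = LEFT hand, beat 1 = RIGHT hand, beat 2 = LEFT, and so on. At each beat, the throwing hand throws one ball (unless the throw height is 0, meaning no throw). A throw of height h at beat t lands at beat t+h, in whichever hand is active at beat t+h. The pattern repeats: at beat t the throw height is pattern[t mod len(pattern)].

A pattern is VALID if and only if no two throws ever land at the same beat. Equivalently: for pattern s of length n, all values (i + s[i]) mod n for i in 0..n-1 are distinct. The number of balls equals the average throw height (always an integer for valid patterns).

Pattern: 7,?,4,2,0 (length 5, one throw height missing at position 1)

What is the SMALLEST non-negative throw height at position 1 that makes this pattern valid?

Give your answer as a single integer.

Answer: 2

Derivation:
i=0: (0 + 7) mod 5 = 2
i=1: s[i]=? (unknown)
i=2: (2 + 4) mod 5 = 1
i=3: (3 + 2) mod 5 = 0
i=4: (4 + 0) mod 5 = 4
Known residues: [0, 1, 2, 4]; need a permutation of 0..4, so missing residue r = 3
Need (1 + s) mod 5 = 3; smallest s = (3 - 1) mod 5 = 2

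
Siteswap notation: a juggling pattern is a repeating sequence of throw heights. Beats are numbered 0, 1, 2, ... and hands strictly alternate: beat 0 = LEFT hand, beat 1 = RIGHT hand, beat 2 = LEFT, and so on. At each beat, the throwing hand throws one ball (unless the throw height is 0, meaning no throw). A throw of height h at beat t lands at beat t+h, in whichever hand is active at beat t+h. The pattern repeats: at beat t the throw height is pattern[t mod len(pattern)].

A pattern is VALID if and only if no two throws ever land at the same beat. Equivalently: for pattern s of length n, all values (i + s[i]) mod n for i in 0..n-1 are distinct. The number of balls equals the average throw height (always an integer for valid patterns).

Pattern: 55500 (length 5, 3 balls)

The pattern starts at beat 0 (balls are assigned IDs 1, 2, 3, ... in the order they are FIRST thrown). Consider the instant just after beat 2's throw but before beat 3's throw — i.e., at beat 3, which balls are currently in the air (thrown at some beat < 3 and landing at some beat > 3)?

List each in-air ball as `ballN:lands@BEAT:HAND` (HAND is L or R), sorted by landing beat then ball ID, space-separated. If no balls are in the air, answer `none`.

Beat 0 (L): throw ball1 h=5 -> lands@5:R; in-air after throw: [b1@5:R]
Beat 1 (R): throw ball2 h=5 -> lands@6:L; in-air after throw: [b1@5:R b2@6:L]
Beat 2 (L): throw ball3 h=5 -> lands@7:R; in-air after throw: [b1@5:R b2@6:L b3@7:R]

Answer: ball1:lands@5:R ball2:lands@6:L ball3:lands@7:R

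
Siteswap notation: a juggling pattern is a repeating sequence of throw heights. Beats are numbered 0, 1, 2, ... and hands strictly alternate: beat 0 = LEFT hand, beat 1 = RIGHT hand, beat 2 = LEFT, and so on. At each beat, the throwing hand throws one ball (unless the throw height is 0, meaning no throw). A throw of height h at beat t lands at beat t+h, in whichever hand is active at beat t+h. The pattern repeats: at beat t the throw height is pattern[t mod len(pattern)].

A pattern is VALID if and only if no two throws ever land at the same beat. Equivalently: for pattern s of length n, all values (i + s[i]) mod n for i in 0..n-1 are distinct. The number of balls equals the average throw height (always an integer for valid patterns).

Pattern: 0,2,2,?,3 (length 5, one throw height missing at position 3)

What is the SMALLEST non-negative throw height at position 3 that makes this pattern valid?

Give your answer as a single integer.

i=0: (0 + 0) mod 5 = 0
i=1: (1 + 2) mod 5 = 3
i=2: (2 + 2) mod 5 = 4
i=3: s[i]=? (unknown)
i=4: (4 + 3) mod 5 = 2
Known residues: [0, 2, 3, 4]; need a permutation of 0..4, so missing residue r = 1
Need (3 + s) mod 5 = 1; smallest s = (1 - 3) mod 5 = 3

Answer: 3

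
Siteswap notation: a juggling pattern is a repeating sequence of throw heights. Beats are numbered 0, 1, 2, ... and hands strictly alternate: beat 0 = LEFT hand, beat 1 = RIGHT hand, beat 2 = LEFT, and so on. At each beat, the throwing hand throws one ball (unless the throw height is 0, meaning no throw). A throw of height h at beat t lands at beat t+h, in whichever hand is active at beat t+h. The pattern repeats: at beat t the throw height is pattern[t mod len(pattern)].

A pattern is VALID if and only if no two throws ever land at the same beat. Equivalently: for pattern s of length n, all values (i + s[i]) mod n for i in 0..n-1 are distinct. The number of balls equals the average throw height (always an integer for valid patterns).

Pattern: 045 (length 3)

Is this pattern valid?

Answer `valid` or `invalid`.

Answer: valid

Derivation:
i=0: (i + s[i]) mod n = (0 + 0) mod 3 = 0
i=1: (i + s[i]) mod n = (1 + 4) mod 3 = 2
i=2: (i + s[i]) mod n = (2 + 5) mod 3 = 1
Residues: [0, 2, 1], distinct: True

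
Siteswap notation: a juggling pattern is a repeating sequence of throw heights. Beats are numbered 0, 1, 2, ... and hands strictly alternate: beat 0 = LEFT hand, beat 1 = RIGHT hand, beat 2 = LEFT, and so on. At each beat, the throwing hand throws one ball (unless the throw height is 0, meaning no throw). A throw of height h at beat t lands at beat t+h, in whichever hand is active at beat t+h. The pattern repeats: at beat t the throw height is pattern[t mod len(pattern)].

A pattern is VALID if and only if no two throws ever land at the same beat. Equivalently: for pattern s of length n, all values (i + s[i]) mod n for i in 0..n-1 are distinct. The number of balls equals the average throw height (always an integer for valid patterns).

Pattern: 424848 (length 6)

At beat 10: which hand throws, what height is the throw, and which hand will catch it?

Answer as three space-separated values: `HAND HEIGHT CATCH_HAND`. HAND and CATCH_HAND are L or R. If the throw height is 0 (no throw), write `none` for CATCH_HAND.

Beat 10: 10 mod 2 = 0, so hand = L
Throw height = pattern[10 mod 6] = pattern[4] = 4
Lands at beat 10+4=14, 14 mod 2 = 0, so catch hand = L

Answer: L 4 L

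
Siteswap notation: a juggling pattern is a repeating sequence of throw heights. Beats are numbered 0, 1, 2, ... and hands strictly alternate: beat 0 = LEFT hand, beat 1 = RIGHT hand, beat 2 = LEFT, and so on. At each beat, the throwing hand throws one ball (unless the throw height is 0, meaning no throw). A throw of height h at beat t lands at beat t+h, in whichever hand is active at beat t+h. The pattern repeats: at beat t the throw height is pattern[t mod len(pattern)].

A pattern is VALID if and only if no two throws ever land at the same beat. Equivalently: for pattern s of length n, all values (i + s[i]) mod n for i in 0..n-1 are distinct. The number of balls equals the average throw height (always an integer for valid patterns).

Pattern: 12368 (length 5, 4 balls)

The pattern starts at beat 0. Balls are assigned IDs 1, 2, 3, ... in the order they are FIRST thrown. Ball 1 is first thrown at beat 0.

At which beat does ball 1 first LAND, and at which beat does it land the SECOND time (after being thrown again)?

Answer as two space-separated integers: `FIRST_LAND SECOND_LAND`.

Beat 0 (L): throw ball1 h=1 -> lands@1:R; in-air after throw: [b1@1:R]
Beat 1 (R): throw ball1 h=2 -> lands@3:R; in-air after throw: [b1@3:R]
Beat 2 (L): throw ball2 h=3 -> lands@5:R; in-air after throw: [b1@3:R b2@5:R]
Beat 3 (R): throw ball1 h=6 -> lands@9:R; in-air after throw: [b2@5:R b1@9:R]
Ball 1: thrown@0 h=1 -> first land @1; rethrown@1 h=2 -> second land @3

Answer: 1 3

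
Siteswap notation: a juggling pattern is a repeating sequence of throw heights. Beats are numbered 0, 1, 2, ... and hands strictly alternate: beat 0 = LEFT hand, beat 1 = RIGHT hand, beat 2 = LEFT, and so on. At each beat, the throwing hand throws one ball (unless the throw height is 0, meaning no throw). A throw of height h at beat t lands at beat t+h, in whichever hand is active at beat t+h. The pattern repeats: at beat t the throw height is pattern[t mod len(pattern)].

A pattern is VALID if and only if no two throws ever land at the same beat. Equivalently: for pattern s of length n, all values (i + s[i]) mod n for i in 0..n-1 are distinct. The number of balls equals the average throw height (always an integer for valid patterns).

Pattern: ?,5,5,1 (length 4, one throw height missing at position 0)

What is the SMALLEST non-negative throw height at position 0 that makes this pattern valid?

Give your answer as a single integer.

i=0: s[i]=? (unknown)
i=1: (1 + 5) mod 4 = 2
i=2: (2 + 5) mod 4 = 3
i=3: (3 + 1) mod 4 = 0
Known residues: [0, 2, 3]; need a permutation of 0..3, so missing residue r = 1
Need (0 + s) mod 4 = 1; smallest s = (1 - 0) mod 4 = 1

Answer: 1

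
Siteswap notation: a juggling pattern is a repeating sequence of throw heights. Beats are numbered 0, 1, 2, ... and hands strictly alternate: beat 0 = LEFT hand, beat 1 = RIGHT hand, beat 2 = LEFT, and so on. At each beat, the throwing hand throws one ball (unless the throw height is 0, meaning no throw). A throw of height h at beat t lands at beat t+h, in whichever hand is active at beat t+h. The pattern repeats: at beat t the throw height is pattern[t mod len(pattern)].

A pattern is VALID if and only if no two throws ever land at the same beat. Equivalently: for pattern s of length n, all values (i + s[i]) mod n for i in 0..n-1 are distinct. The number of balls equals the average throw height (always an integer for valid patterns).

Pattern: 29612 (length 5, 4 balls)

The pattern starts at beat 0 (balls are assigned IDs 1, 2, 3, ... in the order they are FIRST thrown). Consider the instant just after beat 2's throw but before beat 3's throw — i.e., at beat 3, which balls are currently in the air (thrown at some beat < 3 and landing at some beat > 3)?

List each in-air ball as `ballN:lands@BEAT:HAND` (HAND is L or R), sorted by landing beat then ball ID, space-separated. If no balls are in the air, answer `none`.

Beat 0 (L): throw ball1 h=2 -> lands@2:L; in-air after throw: [b1@2:L]
Beat 1 (R): throw ball2 h=9 -> lands@10:L; in-air after throw: [b1@2:L b2@10:L]
Beat 2 (L): throw ball1 h=6 -> lands@8:L; in-air after throw: [b1@8:L b2@10:L]
Beat 3 (R): throw ball3 h=1 -> lands@4:L; in-air after throw: [b3@4:L b1@8:L b2@10:L]

Answer: ball1:lands@8:L ball2:lands@10:L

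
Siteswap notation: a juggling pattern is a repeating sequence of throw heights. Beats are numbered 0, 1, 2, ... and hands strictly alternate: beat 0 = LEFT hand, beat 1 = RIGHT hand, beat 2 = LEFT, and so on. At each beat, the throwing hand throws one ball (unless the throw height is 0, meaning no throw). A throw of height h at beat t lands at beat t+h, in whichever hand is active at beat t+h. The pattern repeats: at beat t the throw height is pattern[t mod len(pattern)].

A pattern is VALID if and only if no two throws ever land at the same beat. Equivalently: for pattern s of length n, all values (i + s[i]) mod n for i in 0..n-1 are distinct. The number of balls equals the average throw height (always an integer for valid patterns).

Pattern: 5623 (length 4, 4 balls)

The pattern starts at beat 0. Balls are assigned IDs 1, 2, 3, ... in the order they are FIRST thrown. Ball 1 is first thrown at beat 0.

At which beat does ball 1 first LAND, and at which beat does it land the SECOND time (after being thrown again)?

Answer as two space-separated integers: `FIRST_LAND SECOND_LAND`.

Answer: 5 11

Derivation:
Beat 0 (L): throw ball1 h=5 -> lands@5:R; in-air after throw: [b1@5:R]
Beat 1 (R): throw ball2 h=6 -> lands@7:R; in-air after throw: [b1@5:R b2@7:R]
Beat 2 (L): throw ball3 h=2 -> lands@4:L; in-air after throw: [b3@4:L b1@5:R b2@7:R]
Beat 3 (R): throw ball4 h=3 -> lands@6:L; in-air after throw: [b3@4:L b1@5:R b4@6:L b2@7:R]
Beat 4 (L): throw ball3 h=5 -> lands@9:R; in-air after throw: [b1@5:R b4@6:L b2@7:R b3@9:R]
Beat 5 (R): throw ball1 h=6 -> lands@11:R; in-air after throw: [b4@6:L b2@7:R b3@9:R b1@11:R]
Beat 6 (L): throw ball4 h=2 -> lands@8:L; in-air after throw: [b2@7:R b4@8:L b3@9:R b1@11:R]
Beat 7 (R): throw ball2 h=3 -> lands@10:L; in-air after throw: [b4@8:L b3@9:R b2@10:L b1@11:R]
Beat 8 (L): throw ball4 h=5 -> lands@13:R; in-air after throw: [b3@9:R b2@10:L b1@11:R b4@13:R]
Beat 9 (R): throw ball3 h=6 -> lands@15:R; in-air after throw: [b2@10:L b1@11:R b4@13:R b3@15:R]
Beat 10 (L): throw ball2 h=2 -> lands@12:L; in-air after throw: [b1@11:R b2@12:L b4@13:R b3@15:R]
Beat 11 (R): throw ball1 h=3 -> lands@14:L; in-air after throw: [b2@12:L b4@13:R b1@14:L b3@15:R]
Ball 1: thrown@0 h=5 -> first land @5; rethrown@5 h=6 -> second land @11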